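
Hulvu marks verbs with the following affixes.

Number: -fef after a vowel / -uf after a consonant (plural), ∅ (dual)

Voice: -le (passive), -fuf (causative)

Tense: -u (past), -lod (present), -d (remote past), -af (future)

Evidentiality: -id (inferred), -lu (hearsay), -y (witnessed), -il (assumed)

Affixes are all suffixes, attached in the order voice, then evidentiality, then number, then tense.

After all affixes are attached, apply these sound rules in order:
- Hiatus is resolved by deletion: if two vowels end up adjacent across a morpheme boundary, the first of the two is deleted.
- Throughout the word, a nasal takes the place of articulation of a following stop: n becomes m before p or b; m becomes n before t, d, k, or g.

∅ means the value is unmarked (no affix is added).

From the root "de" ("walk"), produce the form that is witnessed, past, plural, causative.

defufyufu

Attach voice causative -fuf → defuf.
Attach evidentiality witnessed -y → defufy.
Attach number plural -uf (after consonant 'y') → defufyuf.
Attach tense past -u → defufyufu.
Vowel deletion: no change.
Nasal assimilation: no change.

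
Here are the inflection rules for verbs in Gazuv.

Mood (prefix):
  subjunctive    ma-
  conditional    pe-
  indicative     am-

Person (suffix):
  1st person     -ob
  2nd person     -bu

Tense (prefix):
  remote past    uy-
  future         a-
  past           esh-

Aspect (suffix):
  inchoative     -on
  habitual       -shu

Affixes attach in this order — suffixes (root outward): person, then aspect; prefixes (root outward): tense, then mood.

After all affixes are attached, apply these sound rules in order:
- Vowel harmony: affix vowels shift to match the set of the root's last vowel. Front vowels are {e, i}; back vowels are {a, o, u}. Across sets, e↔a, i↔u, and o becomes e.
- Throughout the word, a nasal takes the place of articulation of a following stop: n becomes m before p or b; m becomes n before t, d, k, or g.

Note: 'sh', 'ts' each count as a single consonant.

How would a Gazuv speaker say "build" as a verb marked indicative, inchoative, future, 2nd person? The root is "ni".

Attach tense future a- → ani.
Attach mood indicative am- → amani.
Attach person 2nd person -bu → amanibu.
Attach aspect inchoative -on → amanibuon.
Apply vowel harmony: amanibuon → emenibien.
Nasal assimilation: no change.

emenibien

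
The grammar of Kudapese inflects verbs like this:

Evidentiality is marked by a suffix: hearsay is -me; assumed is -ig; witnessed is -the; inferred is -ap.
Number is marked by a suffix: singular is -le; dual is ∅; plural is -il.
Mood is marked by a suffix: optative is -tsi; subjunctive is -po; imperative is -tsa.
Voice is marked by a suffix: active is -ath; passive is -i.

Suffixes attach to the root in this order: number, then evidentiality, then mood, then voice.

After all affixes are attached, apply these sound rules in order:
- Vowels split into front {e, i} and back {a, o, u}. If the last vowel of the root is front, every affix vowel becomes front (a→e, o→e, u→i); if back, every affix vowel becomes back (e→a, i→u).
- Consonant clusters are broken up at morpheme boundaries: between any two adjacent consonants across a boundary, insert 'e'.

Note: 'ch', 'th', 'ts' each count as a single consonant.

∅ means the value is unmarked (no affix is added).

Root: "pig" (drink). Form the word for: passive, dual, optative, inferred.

pigepetsii

number = dual: zero marking, form stays pig.
Attach evidentiality inferred -ap → pigap.
Attach mood optative -tsi → pigaptsi.
Attach voice passive -i → pigaptsii.
Apply vowel harmony: pigaptsii → pigeptsii.
Apply epenthesis: pigeptsii → pigepetsii.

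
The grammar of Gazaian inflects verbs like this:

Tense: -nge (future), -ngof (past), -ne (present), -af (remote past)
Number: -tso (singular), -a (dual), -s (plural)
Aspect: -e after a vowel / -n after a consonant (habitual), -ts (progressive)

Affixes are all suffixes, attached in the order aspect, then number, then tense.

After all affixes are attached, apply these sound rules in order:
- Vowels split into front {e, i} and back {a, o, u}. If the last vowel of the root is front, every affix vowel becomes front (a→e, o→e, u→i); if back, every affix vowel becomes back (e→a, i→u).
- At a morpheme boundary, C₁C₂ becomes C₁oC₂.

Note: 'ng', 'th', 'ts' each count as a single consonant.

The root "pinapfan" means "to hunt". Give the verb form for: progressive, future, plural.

Attach aspect progressive -ts → pinapfants.
Attach number plural -s → pinapfantss.
Attach tense future -nge → pinapfantssnge.
Apply vowel harmony: pinapfantssnge → pinapfantssnga.
Apply epenthesis: pinapfantssnga → pinapfanotsosonga.

pinapfanotsosonga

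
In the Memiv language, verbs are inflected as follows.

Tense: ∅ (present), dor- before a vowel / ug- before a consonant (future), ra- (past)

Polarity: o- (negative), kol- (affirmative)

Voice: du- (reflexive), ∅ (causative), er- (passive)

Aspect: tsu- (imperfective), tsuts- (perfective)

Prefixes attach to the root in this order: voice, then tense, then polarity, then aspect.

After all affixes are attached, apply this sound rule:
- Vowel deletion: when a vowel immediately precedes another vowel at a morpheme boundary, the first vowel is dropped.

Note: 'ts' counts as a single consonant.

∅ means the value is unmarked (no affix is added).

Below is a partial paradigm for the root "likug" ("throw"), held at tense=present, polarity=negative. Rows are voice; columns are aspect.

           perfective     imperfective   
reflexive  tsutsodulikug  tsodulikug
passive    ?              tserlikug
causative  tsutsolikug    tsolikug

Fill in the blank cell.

tsutserlikug

Attach voice passive er- → erlikug.
tense = present: zero marking, form stays erlikug.
Attach polarity negative o- → oerlikug.
Attach aspect perfective tsuts- → tsutsoerlikug.
Apply vowel deletion: tsutsoerlikug → tsutserlikug.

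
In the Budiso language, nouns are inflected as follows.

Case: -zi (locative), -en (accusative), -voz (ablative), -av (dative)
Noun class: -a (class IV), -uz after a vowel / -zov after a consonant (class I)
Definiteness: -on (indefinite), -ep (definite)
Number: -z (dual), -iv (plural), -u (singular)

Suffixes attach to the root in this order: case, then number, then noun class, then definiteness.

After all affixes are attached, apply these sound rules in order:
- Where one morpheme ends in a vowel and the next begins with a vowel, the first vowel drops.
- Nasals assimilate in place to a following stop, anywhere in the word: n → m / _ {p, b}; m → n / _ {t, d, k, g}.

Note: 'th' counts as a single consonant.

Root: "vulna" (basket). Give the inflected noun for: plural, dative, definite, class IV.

Attach case dative -av → vulnaav.
Attach number plural -iv → vulnaaviv.
Attach noun class class IV -a → vulnaaviva.
Attach definiteness definite -ep → vulnaavivaep.
Apply vowel deletion: vulnaavivaep → vulnavivep.
Nasal assimilation: no change.

vulnavivep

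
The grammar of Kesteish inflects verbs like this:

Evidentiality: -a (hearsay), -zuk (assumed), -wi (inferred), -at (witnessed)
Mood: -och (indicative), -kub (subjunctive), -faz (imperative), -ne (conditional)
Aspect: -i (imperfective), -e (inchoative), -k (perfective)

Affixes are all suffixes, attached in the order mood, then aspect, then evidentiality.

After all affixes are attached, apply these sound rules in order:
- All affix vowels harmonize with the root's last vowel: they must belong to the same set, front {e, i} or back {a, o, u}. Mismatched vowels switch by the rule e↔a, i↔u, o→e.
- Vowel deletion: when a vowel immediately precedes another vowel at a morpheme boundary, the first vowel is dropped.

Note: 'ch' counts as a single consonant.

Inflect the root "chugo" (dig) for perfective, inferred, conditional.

chugonakwu

Attach mood conditional -ne → chugone.
Attach aspect perfective -k → chugonek.
Attach evidentiality inferred -wi → chugonekwi.
Apply vowel harmony: chugonekwi → chugonakwu.
Vowel deletion: no change.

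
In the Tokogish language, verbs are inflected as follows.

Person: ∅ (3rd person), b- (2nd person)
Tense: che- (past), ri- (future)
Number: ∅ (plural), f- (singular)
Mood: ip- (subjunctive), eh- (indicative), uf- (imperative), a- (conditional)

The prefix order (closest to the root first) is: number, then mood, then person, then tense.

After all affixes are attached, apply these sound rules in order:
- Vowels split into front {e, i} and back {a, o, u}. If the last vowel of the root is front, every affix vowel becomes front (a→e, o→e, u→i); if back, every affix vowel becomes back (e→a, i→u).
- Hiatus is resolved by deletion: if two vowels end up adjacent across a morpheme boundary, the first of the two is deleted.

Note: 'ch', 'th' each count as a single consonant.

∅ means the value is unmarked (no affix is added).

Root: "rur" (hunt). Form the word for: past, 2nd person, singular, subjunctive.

Attach number singular f- → frur.
Attach mood subjunctive ip- → ipfrur.
Attach person 2nd person b- → bipfrur.
Attach tense past che- → chebipfrur.
Apply vowel harmony: chebipfrur → chabupfrur.
Vowel deletion: no change.

chabupfrur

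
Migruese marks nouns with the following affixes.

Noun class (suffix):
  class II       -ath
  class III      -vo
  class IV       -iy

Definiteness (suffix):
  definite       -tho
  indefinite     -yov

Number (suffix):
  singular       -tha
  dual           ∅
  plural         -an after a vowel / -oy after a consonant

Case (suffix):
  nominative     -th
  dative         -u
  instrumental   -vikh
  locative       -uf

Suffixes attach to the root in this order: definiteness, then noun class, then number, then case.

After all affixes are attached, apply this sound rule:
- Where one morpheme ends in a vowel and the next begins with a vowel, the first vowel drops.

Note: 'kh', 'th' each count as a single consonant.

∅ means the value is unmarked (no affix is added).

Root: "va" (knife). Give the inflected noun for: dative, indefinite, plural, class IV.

Attach definiteness indefinite -yov → vayov.
Attach noun class class IV -iy → vayoviy.
Attach number plural -oy (after consonant 'y') → vayoviyoy.
Attach case dative -u → vayoviyoyu.
Vowel deletion: no change.

vayoviyoyu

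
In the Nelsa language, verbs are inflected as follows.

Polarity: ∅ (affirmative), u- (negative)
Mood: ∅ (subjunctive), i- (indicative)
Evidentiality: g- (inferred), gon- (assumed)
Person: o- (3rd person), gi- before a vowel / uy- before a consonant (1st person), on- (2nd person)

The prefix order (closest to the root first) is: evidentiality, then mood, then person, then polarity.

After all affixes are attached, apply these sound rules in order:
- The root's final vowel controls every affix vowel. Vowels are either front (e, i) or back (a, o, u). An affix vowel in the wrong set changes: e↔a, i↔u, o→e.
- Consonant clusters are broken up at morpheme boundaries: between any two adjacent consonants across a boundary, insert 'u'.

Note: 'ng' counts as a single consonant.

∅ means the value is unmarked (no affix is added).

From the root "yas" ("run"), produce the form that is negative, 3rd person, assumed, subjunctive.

Attach evidentiality assumed gon- → gonyas.
mood = subjunctive: zero marking, form stays gonyas.
Attach person 3rd person o- → ogonyas.
Attach polarity negative u- → uogonyas.
Vowel harmony: no change.
Apply epenthesis: uogonyas → uogonuyas.

uogonuyas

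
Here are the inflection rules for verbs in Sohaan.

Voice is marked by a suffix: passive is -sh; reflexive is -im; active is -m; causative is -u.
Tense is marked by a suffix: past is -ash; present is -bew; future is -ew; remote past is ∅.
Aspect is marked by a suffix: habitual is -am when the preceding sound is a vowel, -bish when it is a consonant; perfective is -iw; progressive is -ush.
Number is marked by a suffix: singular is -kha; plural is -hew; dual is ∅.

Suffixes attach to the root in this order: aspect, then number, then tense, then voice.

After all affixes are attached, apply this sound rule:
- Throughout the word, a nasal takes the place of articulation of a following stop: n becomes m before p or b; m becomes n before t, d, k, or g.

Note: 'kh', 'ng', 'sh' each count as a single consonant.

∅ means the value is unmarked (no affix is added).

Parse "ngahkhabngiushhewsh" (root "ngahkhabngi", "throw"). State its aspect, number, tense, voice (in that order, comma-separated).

Segment: ngahkhabngi-ush-hew-sh.
aspect: -ush → progressive.
number: -hew → plural.
tense: ∅ → remote past.
voice: -sh → passive.

progressive, plural, remote past, passive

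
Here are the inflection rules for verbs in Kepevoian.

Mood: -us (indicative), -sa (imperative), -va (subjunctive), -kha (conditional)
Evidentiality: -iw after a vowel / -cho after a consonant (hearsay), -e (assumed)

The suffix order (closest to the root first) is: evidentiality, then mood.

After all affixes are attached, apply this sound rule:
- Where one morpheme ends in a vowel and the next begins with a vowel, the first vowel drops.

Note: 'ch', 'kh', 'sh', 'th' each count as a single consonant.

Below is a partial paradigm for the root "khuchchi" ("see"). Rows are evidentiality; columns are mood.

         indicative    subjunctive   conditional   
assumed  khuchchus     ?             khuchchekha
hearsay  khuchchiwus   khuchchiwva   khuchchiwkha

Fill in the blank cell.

Attach evidentiality assumed -e → khuchchie.
Attach mood subjunctive -va → khuchchieva.
Apply vowel deletion: khuchchieva → khuchcheva.

khuchcheva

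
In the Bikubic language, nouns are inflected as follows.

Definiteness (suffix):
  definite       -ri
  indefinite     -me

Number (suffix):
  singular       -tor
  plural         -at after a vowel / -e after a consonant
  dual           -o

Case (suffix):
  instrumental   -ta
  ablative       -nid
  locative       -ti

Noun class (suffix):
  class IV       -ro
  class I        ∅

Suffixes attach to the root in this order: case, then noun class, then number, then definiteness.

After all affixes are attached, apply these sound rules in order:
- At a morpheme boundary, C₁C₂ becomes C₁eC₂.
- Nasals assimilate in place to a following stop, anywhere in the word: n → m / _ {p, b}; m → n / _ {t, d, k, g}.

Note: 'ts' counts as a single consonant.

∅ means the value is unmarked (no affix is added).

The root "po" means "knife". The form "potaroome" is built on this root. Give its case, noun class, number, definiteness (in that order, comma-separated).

Segment: po-ta-ro-o-me.
case: -ta → instrumental.
noun class: -ro → class IV.
number: -o → dual.
definiteness: -me → indefinite.

instrumental, class IV, dual, indefinite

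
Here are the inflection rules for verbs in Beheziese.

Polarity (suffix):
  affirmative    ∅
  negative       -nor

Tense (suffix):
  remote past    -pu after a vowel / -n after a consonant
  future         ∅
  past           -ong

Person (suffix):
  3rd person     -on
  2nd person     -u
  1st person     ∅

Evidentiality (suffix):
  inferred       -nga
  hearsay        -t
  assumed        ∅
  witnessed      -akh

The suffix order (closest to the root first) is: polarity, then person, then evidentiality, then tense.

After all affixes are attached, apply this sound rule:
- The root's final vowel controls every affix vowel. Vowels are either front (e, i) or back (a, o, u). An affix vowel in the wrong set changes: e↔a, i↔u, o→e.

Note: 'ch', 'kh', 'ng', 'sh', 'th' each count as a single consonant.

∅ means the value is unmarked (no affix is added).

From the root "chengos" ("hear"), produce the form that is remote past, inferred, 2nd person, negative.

chengosnorungapu

Attach polarity negative -nor → chengosnor.
Attach person 2nd person -u → chengosnoru.
Attach evidentiality inferred -nga → chengosnorunga.
Attach tense remote past -pu (after vowel 'a') → chengosnorungapu.
Vowel harmony: no change.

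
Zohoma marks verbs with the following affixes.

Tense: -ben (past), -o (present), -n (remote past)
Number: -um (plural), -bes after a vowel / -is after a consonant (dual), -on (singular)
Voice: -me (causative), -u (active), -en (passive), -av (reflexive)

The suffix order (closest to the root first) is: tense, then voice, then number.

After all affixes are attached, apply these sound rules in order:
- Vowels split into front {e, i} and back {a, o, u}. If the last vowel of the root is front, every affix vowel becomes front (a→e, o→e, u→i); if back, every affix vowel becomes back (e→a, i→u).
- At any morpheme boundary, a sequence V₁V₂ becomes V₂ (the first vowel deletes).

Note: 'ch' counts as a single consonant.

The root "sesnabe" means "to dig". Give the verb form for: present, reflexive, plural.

sesnabevim

Attach tense present -o → sesnabeo.
Attach voice reflexive -av → sesnabeoav.
Attach number plural -um → sesnabeoavum.
Apply vowel harmony: sesnabeoavum → sesnabeeevim.
Apply vowel deletion: sesnabeeevim → sesnabevim.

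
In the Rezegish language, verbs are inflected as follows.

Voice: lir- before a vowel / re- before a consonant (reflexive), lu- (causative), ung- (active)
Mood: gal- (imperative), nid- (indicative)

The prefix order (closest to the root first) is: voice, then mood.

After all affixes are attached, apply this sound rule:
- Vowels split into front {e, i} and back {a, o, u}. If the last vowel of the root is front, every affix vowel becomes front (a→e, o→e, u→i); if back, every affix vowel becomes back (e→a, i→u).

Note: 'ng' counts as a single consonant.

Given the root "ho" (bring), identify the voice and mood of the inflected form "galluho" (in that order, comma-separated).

Segment: gal-lu-ho.
voice: lu- → causative.
mood: gal- → imperative.

causative, imperative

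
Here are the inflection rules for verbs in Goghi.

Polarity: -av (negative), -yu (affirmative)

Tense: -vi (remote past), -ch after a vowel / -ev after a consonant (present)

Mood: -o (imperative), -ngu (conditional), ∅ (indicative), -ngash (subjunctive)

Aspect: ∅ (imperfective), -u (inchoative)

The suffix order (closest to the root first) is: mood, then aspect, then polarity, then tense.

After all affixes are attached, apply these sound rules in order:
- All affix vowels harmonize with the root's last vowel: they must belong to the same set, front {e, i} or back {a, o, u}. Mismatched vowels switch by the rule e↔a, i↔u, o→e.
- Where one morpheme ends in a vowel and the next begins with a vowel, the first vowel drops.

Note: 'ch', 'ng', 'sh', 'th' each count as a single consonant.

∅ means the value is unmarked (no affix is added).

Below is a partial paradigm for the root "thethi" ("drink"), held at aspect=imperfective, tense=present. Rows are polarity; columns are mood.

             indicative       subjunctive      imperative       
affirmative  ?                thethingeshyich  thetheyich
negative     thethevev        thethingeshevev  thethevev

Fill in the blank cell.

thethiyich

mood = indicative: zero marking, form stays thethi.
aspect = imperfective: zero marking, form stays thethi.
Attach polarity affirmative -yu → thethiyu.
Attach tense present -ch (after vowel 'u') → thethiyuch.
Apply vowel harmony: thethiyuch → thethiyich.
Vowel deletion: no change.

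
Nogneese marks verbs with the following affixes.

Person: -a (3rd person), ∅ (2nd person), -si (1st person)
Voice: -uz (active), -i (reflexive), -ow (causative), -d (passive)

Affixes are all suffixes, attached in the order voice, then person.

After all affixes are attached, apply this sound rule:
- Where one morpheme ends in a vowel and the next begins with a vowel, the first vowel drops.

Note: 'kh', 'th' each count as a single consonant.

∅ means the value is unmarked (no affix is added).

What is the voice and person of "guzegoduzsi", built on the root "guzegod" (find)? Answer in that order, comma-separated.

active, 1st person

Segment: guzegod-uz-si.
voice: -uz → active.
person: -si → 1st person.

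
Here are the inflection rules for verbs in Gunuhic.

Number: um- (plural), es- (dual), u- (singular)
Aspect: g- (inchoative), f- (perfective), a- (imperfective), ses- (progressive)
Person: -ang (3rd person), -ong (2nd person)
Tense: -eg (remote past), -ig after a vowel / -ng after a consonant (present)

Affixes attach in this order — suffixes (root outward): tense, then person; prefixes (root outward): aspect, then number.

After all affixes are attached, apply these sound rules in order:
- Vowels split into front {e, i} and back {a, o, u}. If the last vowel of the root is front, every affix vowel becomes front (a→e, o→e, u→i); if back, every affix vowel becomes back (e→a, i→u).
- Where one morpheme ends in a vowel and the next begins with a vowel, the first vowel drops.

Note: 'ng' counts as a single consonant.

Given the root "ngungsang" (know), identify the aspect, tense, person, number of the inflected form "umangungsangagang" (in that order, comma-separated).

imperfective, remote past, 3rd person, plural

Segment: um-a-ngungsang-eg-ang.
aspect: a- → imperfective.
tense: -eg → remote past.
person: -ang → 3rd person.
number: um- → plural.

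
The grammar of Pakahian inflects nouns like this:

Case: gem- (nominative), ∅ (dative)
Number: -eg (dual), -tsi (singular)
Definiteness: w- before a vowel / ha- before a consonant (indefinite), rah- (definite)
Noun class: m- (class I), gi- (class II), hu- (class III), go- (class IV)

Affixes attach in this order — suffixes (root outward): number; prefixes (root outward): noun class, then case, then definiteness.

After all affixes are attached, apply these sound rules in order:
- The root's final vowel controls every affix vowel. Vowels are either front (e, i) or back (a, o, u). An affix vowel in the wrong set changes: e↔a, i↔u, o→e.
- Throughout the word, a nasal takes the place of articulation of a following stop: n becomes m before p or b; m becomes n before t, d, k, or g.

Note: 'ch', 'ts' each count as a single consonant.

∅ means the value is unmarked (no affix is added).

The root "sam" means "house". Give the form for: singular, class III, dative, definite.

Attach noun class class III hu- → husam.
Attach number singular -tsi → husamtsi.
case = dative: zero marking, form stays husamtsi.
Attach definiteness definite rah- → rahhusamtsi.
Apply vowel harmony: rahhusamtsi → rahhusamtsu.
Nasal assimilation: no change.

rahhusamtsu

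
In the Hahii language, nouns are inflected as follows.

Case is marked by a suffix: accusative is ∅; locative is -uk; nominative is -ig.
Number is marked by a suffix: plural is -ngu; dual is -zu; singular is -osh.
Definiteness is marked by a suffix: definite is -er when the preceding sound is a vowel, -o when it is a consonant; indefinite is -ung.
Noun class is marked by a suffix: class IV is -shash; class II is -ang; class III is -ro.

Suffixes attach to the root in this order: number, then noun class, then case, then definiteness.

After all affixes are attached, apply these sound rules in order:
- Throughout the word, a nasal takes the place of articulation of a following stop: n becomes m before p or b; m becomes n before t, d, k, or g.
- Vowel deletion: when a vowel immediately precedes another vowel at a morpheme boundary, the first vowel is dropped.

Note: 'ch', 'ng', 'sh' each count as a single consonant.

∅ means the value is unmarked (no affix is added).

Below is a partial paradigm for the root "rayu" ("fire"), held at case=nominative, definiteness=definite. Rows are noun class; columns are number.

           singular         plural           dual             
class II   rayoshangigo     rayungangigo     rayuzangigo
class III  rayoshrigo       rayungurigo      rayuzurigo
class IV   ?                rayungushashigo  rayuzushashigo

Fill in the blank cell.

rayoshshashigo

Attach number singular -osh → rayuosh.
Attach noun class class IV -shash → rayuoshshash.
Attach case nominative -ig → rayuoshshashig.
Attach definiteness definite -o (after consonant 'g') → rayuoshshashigo.
Nasal assimilation: no change.
Apply vowel deletion: rayuoshshashigo → rayoshshashigo.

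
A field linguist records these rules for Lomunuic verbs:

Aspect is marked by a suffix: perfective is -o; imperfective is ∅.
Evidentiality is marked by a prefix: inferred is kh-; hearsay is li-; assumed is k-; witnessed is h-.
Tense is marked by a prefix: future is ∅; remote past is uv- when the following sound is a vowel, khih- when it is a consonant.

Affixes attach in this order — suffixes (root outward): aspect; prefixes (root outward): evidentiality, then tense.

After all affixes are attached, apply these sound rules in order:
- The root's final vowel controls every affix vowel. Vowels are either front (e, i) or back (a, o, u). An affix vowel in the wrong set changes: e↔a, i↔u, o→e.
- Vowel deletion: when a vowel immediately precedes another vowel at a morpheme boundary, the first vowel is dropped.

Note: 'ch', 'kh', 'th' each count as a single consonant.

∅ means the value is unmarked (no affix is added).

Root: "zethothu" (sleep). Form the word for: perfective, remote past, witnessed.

Attach aspect perfective -o → zethothuo.
Attach evidentiality witnessed h- → hzethothuo.
Attach tense remote past khih- (before consonant 'h') → khihhzethothuo.
Apply vowel harmony: khihhzethothuo → khuhhzethothuo.
Apply vowel deletion: khuhhzethothuo → khuhhzethotho.

khuhhzethotho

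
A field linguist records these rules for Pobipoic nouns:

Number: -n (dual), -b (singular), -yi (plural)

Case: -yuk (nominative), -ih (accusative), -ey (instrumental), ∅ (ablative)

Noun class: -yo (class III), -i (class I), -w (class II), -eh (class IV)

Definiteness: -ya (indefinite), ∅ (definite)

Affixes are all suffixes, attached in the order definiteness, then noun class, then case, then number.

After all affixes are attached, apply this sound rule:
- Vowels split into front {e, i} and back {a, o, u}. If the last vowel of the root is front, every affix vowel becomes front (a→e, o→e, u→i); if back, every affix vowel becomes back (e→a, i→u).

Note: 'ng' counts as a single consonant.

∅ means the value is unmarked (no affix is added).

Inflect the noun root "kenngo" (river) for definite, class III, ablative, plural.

kenngoyoyu

definiteness = definite: zero marking, form stays kenngo.
Attach noun class class III -yo → kenngoyo.
case = ablative: zero marking, form stays kenngoyo.
Attach number plural -yi → kenngoyoyi.
Apply vowel harmony: kenngoyoyi → kenngoyoyu.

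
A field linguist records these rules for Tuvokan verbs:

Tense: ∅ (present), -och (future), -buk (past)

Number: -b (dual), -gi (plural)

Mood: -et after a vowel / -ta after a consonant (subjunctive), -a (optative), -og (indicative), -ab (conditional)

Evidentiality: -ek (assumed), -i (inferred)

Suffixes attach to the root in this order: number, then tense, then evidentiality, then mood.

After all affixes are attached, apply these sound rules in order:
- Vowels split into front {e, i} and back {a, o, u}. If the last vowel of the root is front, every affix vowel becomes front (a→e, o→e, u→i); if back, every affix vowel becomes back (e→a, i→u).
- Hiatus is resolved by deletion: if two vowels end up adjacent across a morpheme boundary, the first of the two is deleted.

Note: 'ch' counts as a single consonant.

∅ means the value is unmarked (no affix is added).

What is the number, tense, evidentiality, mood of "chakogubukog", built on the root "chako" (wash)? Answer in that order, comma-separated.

Segment: chako-gi-buk-i-og.
number: -gi → plural.
tense: -buk → past.
evidentiality: -i → inferred.
mood: -og → indicative.

plural, past, inferred, indicative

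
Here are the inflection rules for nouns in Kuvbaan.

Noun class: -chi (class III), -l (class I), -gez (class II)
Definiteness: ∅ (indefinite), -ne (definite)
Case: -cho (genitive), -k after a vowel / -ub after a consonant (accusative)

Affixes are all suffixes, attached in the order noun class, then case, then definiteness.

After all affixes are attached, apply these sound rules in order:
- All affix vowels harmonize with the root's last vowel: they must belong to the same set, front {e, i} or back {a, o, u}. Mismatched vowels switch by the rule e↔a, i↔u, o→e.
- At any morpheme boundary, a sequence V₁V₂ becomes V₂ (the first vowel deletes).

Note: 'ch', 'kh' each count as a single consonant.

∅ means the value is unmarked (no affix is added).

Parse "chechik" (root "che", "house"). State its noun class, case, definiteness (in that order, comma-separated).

class III, accusative, indefinite

Segment: che-chi-k.
noun class: -chi → class III.
case: -k/ub → accusative.
definiteness: ∅ → indefinite.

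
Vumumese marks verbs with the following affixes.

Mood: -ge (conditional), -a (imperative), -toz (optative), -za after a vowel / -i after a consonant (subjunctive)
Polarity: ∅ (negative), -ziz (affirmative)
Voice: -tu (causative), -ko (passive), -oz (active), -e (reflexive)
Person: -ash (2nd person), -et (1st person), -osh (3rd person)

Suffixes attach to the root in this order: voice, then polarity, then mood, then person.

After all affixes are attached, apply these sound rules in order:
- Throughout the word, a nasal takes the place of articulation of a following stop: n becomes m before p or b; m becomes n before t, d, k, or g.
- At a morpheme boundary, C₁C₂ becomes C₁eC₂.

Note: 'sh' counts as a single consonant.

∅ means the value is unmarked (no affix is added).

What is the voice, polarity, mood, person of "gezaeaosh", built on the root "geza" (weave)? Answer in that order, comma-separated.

Segment: geza-e-a-osh.
voice: -e → reflexive.
polarity: ∅ → negative.
mood: -a → imperative.
person: -osh → 3rd person.

reflexive, negative, imperative, 3rd person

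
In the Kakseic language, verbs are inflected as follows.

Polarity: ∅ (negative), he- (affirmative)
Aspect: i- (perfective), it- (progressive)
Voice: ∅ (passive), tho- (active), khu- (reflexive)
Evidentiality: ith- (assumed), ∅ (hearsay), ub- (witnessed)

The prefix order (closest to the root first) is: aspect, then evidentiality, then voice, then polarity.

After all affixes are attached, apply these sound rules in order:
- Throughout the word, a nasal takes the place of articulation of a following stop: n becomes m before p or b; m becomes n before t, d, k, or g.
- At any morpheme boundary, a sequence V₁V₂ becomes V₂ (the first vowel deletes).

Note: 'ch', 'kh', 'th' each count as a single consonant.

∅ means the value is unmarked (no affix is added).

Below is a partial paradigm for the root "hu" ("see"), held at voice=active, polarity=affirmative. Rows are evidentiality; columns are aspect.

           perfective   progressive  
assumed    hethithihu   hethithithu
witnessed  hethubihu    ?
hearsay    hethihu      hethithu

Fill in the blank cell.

hethubithu

Attach aspect progressive it- → ithu.
Attach evidentiality witnessed ub- → ubithu.
Attach voice active tho- → thoubithu.
Attach polarity affirmative he- → hethoubithu.
Nasal assimilation: no change.
Apply vowel deletion: hethoubithu → hethubithu.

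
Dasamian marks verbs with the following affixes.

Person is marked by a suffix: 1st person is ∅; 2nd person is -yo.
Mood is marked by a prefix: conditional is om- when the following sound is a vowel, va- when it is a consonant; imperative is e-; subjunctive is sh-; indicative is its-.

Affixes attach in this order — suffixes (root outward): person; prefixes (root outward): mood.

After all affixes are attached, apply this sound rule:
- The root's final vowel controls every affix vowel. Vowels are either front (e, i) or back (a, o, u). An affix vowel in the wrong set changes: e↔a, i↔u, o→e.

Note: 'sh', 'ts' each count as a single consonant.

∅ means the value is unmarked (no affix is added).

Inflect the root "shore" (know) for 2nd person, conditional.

Attach mood conditional va- (before consonant 'sh') → vashore.
Attach person 2nd person -yo → vashoreyo.
Apply vowel harmony: vashoreyo → veshoreye.

veshoreye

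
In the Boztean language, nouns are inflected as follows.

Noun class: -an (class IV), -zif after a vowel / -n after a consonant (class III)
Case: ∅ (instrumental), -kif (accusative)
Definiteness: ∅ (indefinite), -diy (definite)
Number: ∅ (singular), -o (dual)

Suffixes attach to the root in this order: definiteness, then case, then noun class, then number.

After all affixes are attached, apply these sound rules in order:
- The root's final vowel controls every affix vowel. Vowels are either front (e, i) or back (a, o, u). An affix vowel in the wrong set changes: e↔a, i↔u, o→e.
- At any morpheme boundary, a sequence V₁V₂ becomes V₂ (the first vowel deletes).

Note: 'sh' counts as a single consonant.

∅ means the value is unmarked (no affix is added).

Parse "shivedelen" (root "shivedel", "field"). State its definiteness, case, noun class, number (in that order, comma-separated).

indefinite, instrumental, class IV, singular

Segment: shivedel-an.
definiteness: ∅ → indefinite.
case: ∅ → instrumental.
noun class: -an → class IV.
number: ∅ → singular.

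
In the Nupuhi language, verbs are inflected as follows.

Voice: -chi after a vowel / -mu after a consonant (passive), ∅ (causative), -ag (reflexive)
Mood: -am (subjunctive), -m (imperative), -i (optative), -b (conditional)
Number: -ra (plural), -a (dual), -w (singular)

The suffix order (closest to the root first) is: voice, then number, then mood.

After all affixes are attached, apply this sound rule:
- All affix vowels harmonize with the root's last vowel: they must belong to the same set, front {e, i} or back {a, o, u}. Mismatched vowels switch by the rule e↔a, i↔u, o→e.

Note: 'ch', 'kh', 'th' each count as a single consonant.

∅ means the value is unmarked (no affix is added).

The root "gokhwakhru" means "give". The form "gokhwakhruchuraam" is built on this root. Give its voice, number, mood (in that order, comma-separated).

passive, plural, subjunctive

Segment: gokhwakhru-chi-ra-am.
voice: -chi/mu → passive.
number: -ra → plural.
mood: -am → subjunctive.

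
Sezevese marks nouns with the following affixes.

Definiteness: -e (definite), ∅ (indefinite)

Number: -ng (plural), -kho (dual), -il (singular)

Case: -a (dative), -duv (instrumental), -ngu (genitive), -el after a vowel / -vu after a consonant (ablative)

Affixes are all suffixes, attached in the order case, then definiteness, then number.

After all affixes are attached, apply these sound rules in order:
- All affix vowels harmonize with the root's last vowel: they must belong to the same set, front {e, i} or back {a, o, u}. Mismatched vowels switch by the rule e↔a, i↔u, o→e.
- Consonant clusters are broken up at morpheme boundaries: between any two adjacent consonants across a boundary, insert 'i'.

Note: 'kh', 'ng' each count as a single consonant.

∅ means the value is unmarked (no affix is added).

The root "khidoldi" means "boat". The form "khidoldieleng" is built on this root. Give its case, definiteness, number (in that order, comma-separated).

ablative, definite, plural

Segment: khidoldi-el-e-ng.
case: -el/vu → ablative.
definiteness: -e → definite.
number: -ng → plural.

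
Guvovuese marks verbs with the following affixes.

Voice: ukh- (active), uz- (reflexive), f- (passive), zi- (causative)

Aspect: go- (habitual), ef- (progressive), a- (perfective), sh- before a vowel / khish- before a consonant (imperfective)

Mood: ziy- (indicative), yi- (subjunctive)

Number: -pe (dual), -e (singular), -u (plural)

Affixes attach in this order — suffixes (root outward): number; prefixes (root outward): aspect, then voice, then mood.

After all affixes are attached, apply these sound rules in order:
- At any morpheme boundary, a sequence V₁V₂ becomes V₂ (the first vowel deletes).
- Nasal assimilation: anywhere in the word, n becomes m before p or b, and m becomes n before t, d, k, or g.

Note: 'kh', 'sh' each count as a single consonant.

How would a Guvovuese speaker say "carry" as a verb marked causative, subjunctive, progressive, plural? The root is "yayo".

yizefyayu

Attach number plural -u → yayou.
Attach aspect progressive ef- → efyayou.
Attach voice causative zi- → ziefyayou.
Attach mood subjunctive yi- → yiziefyayou.
Apply vowel deletion: yiziefyayou → yizefyayu.
Nasal assimilation: no change.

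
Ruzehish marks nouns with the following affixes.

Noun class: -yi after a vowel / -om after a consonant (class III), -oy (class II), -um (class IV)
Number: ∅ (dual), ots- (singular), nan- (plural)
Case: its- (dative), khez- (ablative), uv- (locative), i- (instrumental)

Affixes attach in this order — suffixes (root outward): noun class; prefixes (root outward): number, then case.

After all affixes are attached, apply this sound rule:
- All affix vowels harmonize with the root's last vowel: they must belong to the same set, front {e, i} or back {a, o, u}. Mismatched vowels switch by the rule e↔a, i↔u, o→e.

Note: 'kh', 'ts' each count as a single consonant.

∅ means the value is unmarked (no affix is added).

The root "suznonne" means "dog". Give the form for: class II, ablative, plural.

kheznensuznonneey

Attach noun class class II -oy → suznonneoy.
Attach number plural nan- → nansuznonneoy.
Attach case ablative khez- → kheznansuznonneoy.
Apply vowel harmony: kheznansuznonneoy → kheznensuznonneey.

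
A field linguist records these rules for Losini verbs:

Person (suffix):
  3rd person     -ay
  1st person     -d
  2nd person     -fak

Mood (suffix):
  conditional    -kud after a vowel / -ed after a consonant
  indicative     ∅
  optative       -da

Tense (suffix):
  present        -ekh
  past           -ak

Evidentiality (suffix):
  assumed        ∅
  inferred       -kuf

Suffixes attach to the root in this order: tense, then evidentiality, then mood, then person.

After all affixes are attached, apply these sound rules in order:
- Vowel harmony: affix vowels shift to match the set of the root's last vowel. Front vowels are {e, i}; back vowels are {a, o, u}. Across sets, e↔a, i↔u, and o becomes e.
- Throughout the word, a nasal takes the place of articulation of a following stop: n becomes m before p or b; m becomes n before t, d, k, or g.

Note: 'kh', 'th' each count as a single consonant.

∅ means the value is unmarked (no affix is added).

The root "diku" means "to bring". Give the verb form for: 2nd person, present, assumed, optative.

dikuakhdafak

Attach tense present -ekh → dikuekh.
evidentiality = assumed: zero marking, form stays dikuekh.
Attach mood optative -da → dikuekhda.
Attach person 2nd person -fak → dikuekhdafak.
Apply vowel harmony: dikuekhdafak → dikuakhdafak.
Nasal assimilation: no change.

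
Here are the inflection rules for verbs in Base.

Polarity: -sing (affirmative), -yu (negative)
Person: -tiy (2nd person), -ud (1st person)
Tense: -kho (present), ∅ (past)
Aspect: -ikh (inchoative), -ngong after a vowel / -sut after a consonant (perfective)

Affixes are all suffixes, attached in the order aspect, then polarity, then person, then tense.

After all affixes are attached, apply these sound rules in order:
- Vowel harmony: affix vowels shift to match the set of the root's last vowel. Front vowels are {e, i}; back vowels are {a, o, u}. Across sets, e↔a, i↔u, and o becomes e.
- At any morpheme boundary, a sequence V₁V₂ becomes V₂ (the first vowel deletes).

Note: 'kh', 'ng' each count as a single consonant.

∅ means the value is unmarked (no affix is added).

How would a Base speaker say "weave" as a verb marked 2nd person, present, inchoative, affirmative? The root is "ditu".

ditukhsungtuykho

Attach aspect inchoative -ikh → dituikh.
Attach polarity affirmative -sing → dituikhsing.
Attach person 2nd person -tiy → dituikhsingtiy.
Attach tense present -kho → dituikhsingtiykho.
Apply vowel harmony: dituikhsingtiykho → dituukhsungtuykho.
Apply vowel deletion: dituukhsungtuykho → ditukhsungtuykho.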